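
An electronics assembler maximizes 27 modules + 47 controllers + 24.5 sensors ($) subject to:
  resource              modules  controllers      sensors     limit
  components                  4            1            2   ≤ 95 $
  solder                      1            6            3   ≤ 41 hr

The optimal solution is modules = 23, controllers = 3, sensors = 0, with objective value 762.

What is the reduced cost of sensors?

Check each constraint at x*: components 95/95 (tight); solder 41/41 (tight).
Dual feasibility on the basic columns requires 4·y_components + 1·y_solder = 27, 1·y_components + 6·y_solder = 47.
This yields shadow prices y_components = 5, y_solder = 7.
Reduced cost of sensors: c₃ − yᵀa₃ = 24.5 − (5·2 + 7·3) = 24.5 − 31 = -6.5.

-6.5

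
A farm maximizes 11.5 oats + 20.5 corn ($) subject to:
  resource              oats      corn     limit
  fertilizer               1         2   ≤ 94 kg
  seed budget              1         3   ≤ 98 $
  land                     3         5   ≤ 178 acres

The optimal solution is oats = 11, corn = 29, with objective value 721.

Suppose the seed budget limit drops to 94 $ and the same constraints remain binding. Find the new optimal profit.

At the optimum: fertilizer uses 69 of 94 (slack = 25); seed budget uses 98 of 98 (binding); land uses 178 of 178 (binding).
Since fertilizer is not tight, its dual is 0.
The binding rows give the dual system: 1·y_seed budget + 3·y_land = 11.5 and 3·y_seed budget + 5·y_land = 20.5.
→ y_seed budget = 1 and y_land = 3.5.
Δz = y_seed budget·Δb = 1 × (-4) = -4, so new z* = 721 − 4 = 717.

717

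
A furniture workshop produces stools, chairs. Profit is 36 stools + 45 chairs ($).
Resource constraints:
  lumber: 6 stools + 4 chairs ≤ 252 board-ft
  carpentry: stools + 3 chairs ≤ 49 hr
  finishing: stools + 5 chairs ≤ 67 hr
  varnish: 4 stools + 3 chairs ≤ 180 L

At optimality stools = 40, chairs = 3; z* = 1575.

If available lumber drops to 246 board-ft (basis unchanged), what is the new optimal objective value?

Check each constraint at x*: lumber 252/252 (tight); carpentry 49/49 (tight); finishing 55/67 (slack 12); varnish 169/180 (slack 11).
Since finishing, varnish are not tight, their duals are 0.
From A_Bᵀ y = c: 6·y_lumber + 1·y_carpentry = 36; 4·y_lumber + 3·y_carpentry = 45.
→ y_lumber = 4.5 and y_carpentry = 9.
Δz = y_lumber·Δb = 4.5 × (-6) = -27, so new z* = 1575 − 27 = 1548.

1548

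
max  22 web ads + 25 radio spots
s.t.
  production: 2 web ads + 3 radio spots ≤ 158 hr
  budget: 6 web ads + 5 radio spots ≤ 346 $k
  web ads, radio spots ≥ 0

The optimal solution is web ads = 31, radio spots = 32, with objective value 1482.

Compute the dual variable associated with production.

Both production and budget are binding at x*.
From A_Bᵀ y = c: 2·y_production + 6·y_budget = 22; 3·y_production + 5·y_budget = 25.
Solving: y_production = 5, y_budget = 2.
Shadow price of production = 5.

5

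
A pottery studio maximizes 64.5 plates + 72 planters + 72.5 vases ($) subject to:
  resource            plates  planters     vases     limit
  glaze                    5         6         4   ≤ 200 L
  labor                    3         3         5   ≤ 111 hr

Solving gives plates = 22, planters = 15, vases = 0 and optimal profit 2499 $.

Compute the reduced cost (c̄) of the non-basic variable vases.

-2.5

Check each constraint at x*: glaze 200/200 (tight); labor 111/111 (tight).
Dual feasibility on the basic columns requires 5·y_glaze + 3·y_labor = 64.5, 6·y_glaze + 3·y_labor = 72.
Solving: y_glaze = 7.5, y_labor = 9.
Reduced cost of vases: c₃ − yᵀa₃ = 72.5 − (7.5·4 + 9·5) = 72.5 − 75 = -2.5.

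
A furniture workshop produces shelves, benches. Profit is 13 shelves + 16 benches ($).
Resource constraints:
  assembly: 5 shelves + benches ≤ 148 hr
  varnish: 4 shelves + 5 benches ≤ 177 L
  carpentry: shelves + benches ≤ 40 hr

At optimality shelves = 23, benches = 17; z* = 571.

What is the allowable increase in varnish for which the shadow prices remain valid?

23

Binding constraints: varnish, carpentry. The basis is B = [[4,5],[1,1]] with det -1.
Per unit increase in varnish, x* moves by d = (-1, 1).
The basis stays optimal until shelves reaches 0; allowable increase = 23 L.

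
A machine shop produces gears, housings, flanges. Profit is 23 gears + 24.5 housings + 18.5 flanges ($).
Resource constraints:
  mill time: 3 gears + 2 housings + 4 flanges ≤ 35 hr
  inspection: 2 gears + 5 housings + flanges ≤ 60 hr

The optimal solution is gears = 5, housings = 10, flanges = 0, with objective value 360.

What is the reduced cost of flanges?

Both mill time and inspection are binding at x*.
Dual feasibility on the basic columns requires 3·y_mill time + 2·y_inspection = 23, 2·y_mill time + 5·y_inspection = 24.5.
→ y_mill time = 6 and y_inspection = 2.5.
Reduced cost of flanges: c₃ − yᵀa₃ = 18.5 − (6·4 + 2.5·1) = 18.5 − 26.5 = -8.

-8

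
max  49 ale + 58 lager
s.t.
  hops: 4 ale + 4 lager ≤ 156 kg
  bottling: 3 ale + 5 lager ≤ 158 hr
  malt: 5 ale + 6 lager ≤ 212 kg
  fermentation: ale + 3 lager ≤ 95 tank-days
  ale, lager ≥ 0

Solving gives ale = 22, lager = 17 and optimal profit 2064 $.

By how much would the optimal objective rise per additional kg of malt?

9

Binding: hops and malt. Non-binding: bottling (7 unused), fermentation (22 unused).
Since bottling, fermentation are not tight, their duals are 0.
The binding rows give the dual system: 4·y_hops + 5·y_malt = 49 and 4·y_hops + 6·y_malt = 58.
Solving: y_hops = 1, y_malt = 9.
Shadow price of malt = 9.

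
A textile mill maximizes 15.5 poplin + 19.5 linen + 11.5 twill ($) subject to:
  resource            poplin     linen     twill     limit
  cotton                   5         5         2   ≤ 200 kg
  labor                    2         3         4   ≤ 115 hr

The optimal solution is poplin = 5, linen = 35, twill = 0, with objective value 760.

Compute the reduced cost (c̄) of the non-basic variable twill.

-7.5

Check each constraint at x*: cotton 200/200 (tight); labor 115/115 (tight).
Dual feasibility on the basic columns requires 5·y_cotton + 2·y_labor = 15.5, 5·y_cotton + 3·y_labor = 19.5.
This yields shadow prices y_cotton = 1.5, y_labor = 4.
Reduced cost of twill: c₃ − yᵀa₃ = 11.5 − (1.5·2 + 4·4) = 11.5 − 19 = -7.5.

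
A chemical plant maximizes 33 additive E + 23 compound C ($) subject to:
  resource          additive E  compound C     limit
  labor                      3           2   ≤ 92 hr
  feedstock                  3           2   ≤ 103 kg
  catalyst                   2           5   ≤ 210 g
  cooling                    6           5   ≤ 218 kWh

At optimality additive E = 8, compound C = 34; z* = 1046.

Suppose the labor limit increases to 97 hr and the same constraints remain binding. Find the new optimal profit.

Binding: labor and cooling. Non-binding: feedstock (11 unused), catalyst (24 unused).
By complementary slackness, y = 0 for the non-binding constraints.
Dual feasibility on the basic columns requires 3·y_labor + 6·y_cooling = 33, 2·y_labor + 5·y_cooling = 23.
Solving: y_labor = 9, y_cooling = 1.
Δz = y_labor·Δb = 9 × (5) = 45, so new z* = 1046 + 45 = 1091.

1091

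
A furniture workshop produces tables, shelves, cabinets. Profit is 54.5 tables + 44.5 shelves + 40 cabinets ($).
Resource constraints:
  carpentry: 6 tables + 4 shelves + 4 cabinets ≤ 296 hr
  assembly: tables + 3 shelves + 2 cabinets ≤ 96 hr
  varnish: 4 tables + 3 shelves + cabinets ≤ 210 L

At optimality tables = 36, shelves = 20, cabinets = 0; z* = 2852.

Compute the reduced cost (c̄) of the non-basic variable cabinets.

-1

Binding: carpentry and assembly. Non-binding: varnish (6 unused).
By complementary slackness, y = 0 for the non-binding constraint.
Dual feasibility on the basic columns requires 6·y_carpentry + 1·y_assembly = 54.5, 4·y_carpentry + 3·y_assembly = 44.5.
This yields shadow prices y_carpentry = 8.5, y_assembly = 3.5.
Reduced cost of cabinets: c₃ − yᵀa₃ = 40 − (8.5·4 + 3.5·2) = 40 − 41 = -1.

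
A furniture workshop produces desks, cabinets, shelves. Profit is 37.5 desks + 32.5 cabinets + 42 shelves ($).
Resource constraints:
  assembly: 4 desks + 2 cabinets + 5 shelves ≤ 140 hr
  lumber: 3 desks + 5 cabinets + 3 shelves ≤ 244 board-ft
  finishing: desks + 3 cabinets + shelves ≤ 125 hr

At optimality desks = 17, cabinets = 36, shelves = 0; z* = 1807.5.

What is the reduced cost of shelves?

Binding: assembly and finishing. Non-binding: lumber (13 unused).
Since lumber is not tight, its dual is 0.
The binding rows give the dual system: 4·y_assembly + 1·y_finishing = 37.5 and 2·y_assembly + 3·y_finishing = 32.5.
This yields shadow prices y_assembly = 8, y_finishing = 5.5.
Reduced cost of shelves: c₃ − yᵀa₃ = 42 − (8·5 + 5.5·1) = 42 − 45.5 = -3.5.

-3.5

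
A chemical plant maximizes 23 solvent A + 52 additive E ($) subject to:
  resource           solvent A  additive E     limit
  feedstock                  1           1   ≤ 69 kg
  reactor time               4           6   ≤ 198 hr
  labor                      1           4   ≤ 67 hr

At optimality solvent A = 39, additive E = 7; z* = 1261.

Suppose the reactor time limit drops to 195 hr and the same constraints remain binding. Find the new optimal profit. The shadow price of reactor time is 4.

1249

Δb = -3, so new z* = 1261 + (4)·(-3) = 1261 − 12 = 1249.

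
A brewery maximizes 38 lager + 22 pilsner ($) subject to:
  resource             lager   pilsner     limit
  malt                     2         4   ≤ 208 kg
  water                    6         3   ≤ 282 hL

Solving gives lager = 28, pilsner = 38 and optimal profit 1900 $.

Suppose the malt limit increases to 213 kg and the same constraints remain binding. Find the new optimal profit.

Check each constraint at x*: malt 208/208 (tight); water 282/282 (tight).
Dual feasibility on the basic columns requires 2·y_malt + 6·y_water = 38, 4·y_malt + 3·y_water = 22.
Solving: y_malt = 1, y_water = 6.
Δz = y_malt·Δb = 1 × (5) = 5, so new z* = 1900 + 5 = 1905.

1905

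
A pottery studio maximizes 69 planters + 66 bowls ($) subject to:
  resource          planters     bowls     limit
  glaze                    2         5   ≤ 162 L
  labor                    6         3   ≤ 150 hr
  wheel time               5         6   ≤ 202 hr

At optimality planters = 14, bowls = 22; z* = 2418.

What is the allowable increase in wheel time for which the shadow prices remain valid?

21

Binding constraints: labor, wheel time. The basis is B = [[6,3],[5,6]] with det 21.
Per unit increase in wheel time, x* moves by d = (-0.1429, 0.2857).
The basis stays optimal until glaze becomes binding; allowable increase = 21 hr.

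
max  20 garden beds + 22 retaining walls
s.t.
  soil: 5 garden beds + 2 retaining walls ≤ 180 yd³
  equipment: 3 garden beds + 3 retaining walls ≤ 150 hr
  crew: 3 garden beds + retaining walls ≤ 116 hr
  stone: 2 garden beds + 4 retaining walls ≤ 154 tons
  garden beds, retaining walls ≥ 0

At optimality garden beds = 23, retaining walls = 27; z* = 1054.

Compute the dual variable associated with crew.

At the optimum: soil uses 169 of 180 (slack = 11); equipment uses 150 of 150 (binding); crew uses 96 of 116 (slack = 20); stone uses 154 of 154 (binding).
By complementary slackness, y = 0 for the non-binding constraints.
Dual feasibility on the basic columns requires 3·y_equipment + 2·y_stone = 20, 3·y_equipment + 4·y_stone = 22.
→ y_equipment = 6 and y_stone = 1.
Shadow price of crew = 0.

0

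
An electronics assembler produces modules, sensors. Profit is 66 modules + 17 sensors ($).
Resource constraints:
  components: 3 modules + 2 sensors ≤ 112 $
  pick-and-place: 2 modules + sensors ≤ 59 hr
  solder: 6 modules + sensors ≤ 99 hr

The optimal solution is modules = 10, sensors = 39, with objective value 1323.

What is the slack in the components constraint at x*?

components used = 3·10 + 2·39 = 108; slack = 112 − 108 = 4.

4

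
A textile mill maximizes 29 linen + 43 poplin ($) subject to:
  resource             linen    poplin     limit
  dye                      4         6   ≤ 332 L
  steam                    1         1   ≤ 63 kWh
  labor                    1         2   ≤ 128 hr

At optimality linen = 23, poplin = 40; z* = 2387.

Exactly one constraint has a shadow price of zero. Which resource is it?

dye: 332/332 (binding)
steam: 63/63 (binding)
labor: 103/128 (slack 25)
By complementary slackness, a constraint with positive slack has shadow price 0 → labor.

labor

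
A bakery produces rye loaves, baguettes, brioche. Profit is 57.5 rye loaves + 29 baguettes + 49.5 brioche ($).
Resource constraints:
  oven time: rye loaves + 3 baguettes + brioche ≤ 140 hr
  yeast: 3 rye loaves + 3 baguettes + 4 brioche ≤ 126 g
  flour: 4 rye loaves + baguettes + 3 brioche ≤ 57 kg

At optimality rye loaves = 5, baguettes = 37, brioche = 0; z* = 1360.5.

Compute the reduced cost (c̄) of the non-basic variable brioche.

-5

Binding: yeast and flour. Non-binding: oven time (24 unused).
Slack constraints have shadow price 0 (complementary slackness).
Dual feasibility on the basic columns requires 3·y_yeast + 4·y_flour = 57.5, 3·y_yeast + 1·y_flour = 29.
Solving: y_yeast = 6.5, y_flour = 9.5.
Reduced cost of brioche: c₃ − yᵀa₃ = 49.5 − (6.5·4 + 9.5·3) = 49.5 − 54.5 = -5.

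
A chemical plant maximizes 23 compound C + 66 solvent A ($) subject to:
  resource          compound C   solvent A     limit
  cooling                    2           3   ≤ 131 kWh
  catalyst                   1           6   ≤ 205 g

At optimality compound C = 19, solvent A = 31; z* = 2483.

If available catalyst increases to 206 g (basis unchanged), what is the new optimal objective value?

2490

At the optimum: cooling uses 131 of 131 (binding); catalyst uses 205 of 205 (binding).
From A_Bᵀ y = c: 2·y_cooling + 1·y_catalyst = 23; 3·y_cooling + 6·y_catalyst = 66.
→ y_cooling = 8 and y_catalyst = 7.
Δz = y_catalyst·Δb = 7 × (1) = 7, so new z* = 2483 + 7 = 2490.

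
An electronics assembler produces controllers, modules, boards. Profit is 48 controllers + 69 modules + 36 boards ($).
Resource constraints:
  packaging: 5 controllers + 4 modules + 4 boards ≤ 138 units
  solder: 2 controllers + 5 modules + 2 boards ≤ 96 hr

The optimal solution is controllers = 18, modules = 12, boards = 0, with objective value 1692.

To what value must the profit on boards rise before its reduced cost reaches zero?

42

At the optimum: packaging uses 138 of 138 (binding); solder uses 96 of 96 (binding).
The binding rows give the dual system: 5·y_packaging + 2·y_solder = 48 and 4·y_packaging + 5·y_solder = 69.
Solving: y_packaging = 6, y_solder = 9.
boards enters the basis when its profit ≥ yᵀa₃ = 6·4 + 9·2 = 42.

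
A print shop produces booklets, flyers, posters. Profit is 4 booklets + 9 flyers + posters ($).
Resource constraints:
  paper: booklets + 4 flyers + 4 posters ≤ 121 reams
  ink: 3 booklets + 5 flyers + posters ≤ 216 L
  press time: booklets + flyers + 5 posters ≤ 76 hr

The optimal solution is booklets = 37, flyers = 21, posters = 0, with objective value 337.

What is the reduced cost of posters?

At the optimum: paper uses 121 of 121 (binding); ink uses 216 of 216 (binding); press time uses 58 of 76 (slack = 18).
By complementary slackness, y = 0 for the non-binding constraint.
Dual feasibility on the basic columns requires 1·y_paper + 3·y_ink = 4, 4·y_paper + 5·y_ink = 9.
→ y_paper = 1 and y_ink = 1.
Reduced cost of posters: c₃ − yᵀa₃ = 1 − (1·4 + 1·1) = 1 − 5 = -4.

-4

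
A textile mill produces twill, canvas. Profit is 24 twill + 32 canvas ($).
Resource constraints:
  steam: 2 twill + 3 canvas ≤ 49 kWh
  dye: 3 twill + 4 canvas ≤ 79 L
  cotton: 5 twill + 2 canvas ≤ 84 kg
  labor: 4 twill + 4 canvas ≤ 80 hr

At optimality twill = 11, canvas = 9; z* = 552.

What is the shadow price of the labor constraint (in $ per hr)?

Check each constraint at x*: steam 49/49 (tight); dye 69/79 (slack 10); cotton 73/84 (slack 11); labor 80/80 (tight).
By complementary slackness, y = 0 for the non-binding constraints.
Dual feasibility on the basic columns requires 2·y_steam + 4·y_labor = 24, 3·y_steam + 4·y_labor = 32.
This yields shadow prices y_steam = 8, y_labor = 2.
Shadow price of labor = 2.

2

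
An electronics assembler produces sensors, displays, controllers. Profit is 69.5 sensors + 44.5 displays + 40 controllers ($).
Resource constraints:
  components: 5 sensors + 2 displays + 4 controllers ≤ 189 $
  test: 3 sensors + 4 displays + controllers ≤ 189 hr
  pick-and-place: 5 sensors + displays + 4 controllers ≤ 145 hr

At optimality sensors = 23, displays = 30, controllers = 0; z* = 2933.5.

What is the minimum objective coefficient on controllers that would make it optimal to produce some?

Check each constraint at x*: components 175/189 (slack 14); test 189/189 (tight); pick-and-place 145/145 (tight).
Slack constraints have shadow price 0 (complementary slackness).
From A_Bᵀ y = c: 3·y_test + 5·y_pick-and-place = 69.5; 4·y_test + 1·y_pick-and-place = 44.5.
This yields shadow prices y_test = 9, y_pick-and-place = 8.5.
controllers enters the basis when its profit ≥ yᵀa₃ = 9·1 + 8.5·4 = 43.

43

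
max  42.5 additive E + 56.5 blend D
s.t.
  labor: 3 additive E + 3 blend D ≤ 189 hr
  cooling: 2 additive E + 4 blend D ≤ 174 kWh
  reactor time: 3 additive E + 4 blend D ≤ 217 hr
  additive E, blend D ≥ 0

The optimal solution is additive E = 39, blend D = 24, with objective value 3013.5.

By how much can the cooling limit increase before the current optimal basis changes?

8

Binding constraints: labor, cooling. The basis is B = [[3,3],[2,4]] with det 6.
Per unit increase in cooling, x* moves by d = (-0.5, 0.5).
The basis stays optimal until reactor time becomes binding; allowable increase = 8 kWh.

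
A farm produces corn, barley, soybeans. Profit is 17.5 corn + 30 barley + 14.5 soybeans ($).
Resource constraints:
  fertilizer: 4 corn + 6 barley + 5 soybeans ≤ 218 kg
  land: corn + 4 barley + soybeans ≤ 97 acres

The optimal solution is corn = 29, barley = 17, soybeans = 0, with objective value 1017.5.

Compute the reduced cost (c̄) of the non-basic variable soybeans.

-7

Both fertilizer and land are binding at x*.
From A_Bᵀ y = c: 4·y_fertilizer + 1·y_land = 17.5; 6·y_fertilizer + 4·y_land = 30.
This yields shadow prices y_fertilizer = 4, y_land = 1.5.
Reduced cost of soybeans: c₃ − yᵀa₃ = 14.5 − (4·5 + 1.5·1) = 14.5 − 21.5 = -7.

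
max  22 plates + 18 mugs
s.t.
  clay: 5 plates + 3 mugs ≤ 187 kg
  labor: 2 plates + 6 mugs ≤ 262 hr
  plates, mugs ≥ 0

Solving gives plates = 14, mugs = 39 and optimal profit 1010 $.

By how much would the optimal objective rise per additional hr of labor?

1

Both clay and labor are binding at x*.
Dual feasibility on the basic columns requires 5·y_clay + 2·y_labor = 22, 3·y_clay + 6·y_labor = 18.
This yields shadow prices y_clay = 4, y_labor = 1.
Shadow price of labor = 1.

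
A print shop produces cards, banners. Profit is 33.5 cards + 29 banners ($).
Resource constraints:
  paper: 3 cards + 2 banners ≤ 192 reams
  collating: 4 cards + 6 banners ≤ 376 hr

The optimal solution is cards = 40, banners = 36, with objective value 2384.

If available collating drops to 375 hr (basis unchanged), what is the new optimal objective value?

2382

At the optimum: paper uses 192 of 192 (binding); collating uses 376 of 376 (binding).
From A_Bᵀ y = c: 3·y_paper + 4·y_collating = 33.5; 2·y_paper + 6·y_collating = 29.
Solving: y_paper = 8.5, y_collating = 2.
Δz = y_collating·Δb = 2 × (-1) = -2, so new z* = 2384 − 2 = 2382.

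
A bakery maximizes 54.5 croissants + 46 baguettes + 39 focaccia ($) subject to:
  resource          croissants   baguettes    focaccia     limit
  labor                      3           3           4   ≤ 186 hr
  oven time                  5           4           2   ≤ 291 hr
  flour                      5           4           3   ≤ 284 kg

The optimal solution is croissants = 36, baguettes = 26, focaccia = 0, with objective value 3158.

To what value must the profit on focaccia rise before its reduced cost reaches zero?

Binding: labor and flour. Non-binding: oven time (7 unused).
Slack constraints have shadow price 0 (complementary slackness).
Dual feasibility on the basic columns requires 3·y_labor + 5·y_flour = 54.5, 3·y_labor + 4·y_flour = 46.
This yields shadow prices y_labor = 4, y_flour = 8.5.
focaccia enters the basis when its profit ≥ yᵀa₃ = 4·4 + 8.5·3 = 41.5.

41.5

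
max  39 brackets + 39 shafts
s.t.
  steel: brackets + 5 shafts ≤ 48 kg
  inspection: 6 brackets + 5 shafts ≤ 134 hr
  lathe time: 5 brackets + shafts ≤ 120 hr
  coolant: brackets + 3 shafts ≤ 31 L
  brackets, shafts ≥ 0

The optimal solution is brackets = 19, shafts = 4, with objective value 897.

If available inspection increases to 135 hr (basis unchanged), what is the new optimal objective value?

903

Check each constraint at x*: steel 39/48 (slack 9); inspection 134/134 (tight); lathe time 99/120 (slack 21); coolant 31/31 (tight).
By complementary slackness, y = 0 for the non-binding constraints.
Dual feasibility on the basic columns requires 6·y_inspection + 1·y_coolant = 39, 5·y_inspection + 3·y_coolant = 39.
Solving: y_inspection = 6, y_coolant = 3.
Δz = y_inspection·Δb = 6 × (1) = 6, so new z* = 897 + 6 = 903.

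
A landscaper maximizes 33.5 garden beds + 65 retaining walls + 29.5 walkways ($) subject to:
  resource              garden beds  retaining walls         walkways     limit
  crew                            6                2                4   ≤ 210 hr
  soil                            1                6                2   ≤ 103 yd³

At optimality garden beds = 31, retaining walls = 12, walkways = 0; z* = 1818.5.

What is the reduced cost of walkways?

Both crew and soil are binding at x*.
The binding rows give the dual system: 6·y_crew + 1·y_soil = 33.5 and 2·y_crew + 6·y_soil = 65.
Solving: y_crew = 4, y_soil = 9.5.
Reduced cost of walkways: c₃ − yᵀa₃ = 29.5 − (4·4 + 9.5·2) = 29.5 − 35 = -5.5.

-5.5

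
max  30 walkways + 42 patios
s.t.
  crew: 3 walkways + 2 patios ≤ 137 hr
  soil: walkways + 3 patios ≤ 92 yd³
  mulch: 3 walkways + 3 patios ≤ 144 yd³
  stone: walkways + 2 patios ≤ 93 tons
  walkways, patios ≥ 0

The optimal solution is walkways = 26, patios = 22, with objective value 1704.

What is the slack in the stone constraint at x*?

stone used = 1·26 + 2·22 = 70; slack = 93 − 70 = 23.

23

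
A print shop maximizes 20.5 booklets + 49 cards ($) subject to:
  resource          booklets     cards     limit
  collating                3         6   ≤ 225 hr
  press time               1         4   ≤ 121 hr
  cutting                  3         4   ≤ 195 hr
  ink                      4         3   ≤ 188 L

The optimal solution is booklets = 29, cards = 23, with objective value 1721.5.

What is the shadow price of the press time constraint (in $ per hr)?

4

Binding: collating and press time. Non-binding: cutting (16 unused), ink (3 unused).
By complementary slackness, y = 0 for the non-binding constraints.
From A_Bᵀ y = c: 3·y_collating + 1·y_press time = 20.5; 6·y_collating + 4·y_press time = 49.
Solving: y_collating = 5.5, y_press time = 4.
Shadow price of press time = 4.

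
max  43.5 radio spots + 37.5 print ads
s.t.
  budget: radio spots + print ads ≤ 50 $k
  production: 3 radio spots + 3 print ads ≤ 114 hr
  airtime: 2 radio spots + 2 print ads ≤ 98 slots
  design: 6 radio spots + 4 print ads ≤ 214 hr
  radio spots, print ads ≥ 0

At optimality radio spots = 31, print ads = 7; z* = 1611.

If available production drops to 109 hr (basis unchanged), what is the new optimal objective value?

1568.5

Binding: production and design. Non-binding: budget (12 unused), airtime (22 unused).
Since budget, airtime are not tight, their duals are 0.
Dual feasibility on the basic columns requires 3·y_production + 6·y_design = 43.5, 3·y_production + 4·y_design = 37.5.
Solving: y_production = 8.5, y_design = 3.
Δz = y_production·Δb = 8.5 × (-5) = -42.5, so new z* = 1611 − 42.5 = 1568.5.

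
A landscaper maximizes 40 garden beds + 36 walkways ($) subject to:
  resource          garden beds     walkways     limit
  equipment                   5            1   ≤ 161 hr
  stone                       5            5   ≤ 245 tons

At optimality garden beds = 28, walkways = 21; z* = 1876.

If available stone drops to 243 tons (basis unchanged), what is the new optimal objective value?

At the optimum: equipment uses 161 of 161 (binding); stone uses 245 of 245 (binding).
Dual feasibility on the basic columns requires 5·y_equipment + 5·y_stone = 40, 1·y_equipment + 5·y_stone = 36.
This yields shadow prices y_equipment = 1, y_stone = 7.
Δz = y_stone·Δb = 7 × (-2) = -14, so new z* = 1876 − 14 = 1862.

1862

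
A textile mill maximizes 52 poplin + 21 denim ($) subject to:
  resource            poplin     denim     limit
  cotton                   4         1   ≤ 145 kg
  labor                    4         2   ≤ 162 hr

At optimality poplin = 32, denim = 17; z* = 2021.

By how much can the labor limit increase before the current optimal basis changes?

128

Binding constraints: cotton, labor. The basis is B = [[4,1],[4,2]] with det 4.
Per unit increase in labor, x* moves by d = (-0.25, 1).
The basis stays optimal until poplin reaches 0; allowable increase = 128 hr.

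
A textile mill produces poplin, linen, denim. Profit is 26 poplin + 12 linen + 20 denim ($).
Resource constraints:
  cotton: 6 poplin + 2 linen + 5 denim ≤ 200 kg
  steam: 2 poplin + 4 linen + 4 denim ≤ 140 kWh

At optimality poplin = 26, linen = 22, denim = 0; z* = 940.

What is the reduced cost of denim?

-4

Both cotton and steam are binding at x*.
Dual feasibility on the basic columns requires 6·y_cotton + 2·y_steam = 26, 2·y_cotton + 4·y_steam = 12.
This yields shadow prices y_cotton = 4, y_steam = 1.
Reduced cost of denim: c₃ − yᵀa₃ = 20 − (4·5 + 1·4) = 20 − 24 = -4.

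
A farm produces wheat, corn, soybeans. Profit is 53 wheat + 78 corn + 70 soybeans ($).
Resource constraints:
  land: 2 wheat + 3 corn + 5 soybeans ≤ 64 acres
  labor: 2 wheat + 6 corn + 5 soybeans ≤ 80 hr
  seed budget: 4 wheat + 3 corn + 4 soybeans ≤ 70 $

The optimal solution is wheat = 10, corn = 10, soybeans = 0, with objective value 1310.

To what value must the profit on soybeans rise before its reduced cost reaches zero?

78.5

Check each constraint at x*: land 50/64 (slack 14); labor 80/80 (tight); seed budget 70/70 (tight).
Slack constraints have shadow price 0 (complementary slackness).
From A_Bᵀ y = c: 2·y_labor + 4·y_seed budget = 53; 6·y_labor + 3·y_seed budget = 78.
This yields shadow prices y_labor = 8.5, y_seed budget = 9.
soybeans enters the basis when its profit ≥ yᵀa₃ = 8.5·5 + 9·4 = 78.5.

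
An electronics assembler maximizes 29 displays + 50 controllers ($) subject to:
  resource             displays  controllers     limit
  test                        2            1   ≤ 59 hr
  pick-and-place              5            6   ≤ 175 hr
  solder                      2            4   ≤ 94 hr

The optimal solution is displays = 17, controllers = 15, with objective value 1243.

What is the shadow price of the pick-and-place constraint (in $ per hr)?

Binding: pick-and-place and solder. Non-binding: test (10 unused).
Slack constraints have shadow price 0 (complementary slackness).
From A_Bᵀ y = c: 5·y_pick-and-place + 2·y_solder = 29; 6·y_pick-and-place + 4·y_solder = 50.
→ y_pick-and-place = 2 and y_solder = 9.5.
Shadow price of pick-and-place = 2.

2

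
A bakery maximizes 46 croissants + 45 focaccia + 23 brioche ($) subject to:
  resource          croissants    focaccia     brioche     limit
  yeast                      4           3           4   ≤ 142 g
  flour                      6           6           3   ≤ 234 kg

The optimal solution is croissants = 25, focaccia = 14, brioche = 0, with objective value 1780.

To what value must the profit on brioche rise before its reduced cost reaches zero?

Check each constraint at x*: yeast 142/142 (tight); flour 234/234 (tight).
Dual feasibility on the basic columns requires 4·y_yeast + 6·y_flour = 46, 3·y_yeast + 6·y_flour = 45.
→ y_yeast = 1 and y_flour = 7.
brioche enters the basis when its profit ≥ yᵀa₃ = 1·4 + 7·3 = 25.

25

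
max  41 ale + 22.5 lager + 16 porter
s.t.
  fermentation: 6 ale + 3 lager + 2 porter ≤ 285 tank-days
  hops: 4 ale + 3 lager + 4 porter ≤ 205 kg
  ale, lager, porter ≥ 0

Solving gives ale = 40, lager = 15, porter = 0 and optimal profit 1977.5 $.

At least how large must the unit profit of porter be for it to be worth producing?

At the optimum: fermentation uses 285 of 285 (binding); hops uses 205 of 205 (binding).
Dual feasibility on the basic columns requires 6·y_fermentation + 4·y_hops = 41, 3·y_fermentation + 3·y_hops = 22.5.
This yields shadow prices y_fermentation = 5.5, y_hops = 2.
porter enters the basis when its profit ≥ yᵀa₃ = 5.5·2 + 2·4 = 19.

19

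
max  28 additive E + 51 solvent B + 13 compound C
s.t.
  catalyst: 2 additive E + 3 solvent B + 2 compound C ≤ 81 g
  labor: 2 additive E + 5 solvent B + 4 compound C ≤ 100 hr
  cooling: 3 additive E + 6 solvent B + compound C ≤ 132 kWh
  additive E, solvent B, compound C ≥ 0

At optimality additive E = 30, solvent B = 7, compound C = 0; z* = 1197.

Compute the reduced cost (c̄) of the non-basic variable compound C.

Check each constraint at x*: catalyst 81/81 (tight); labor 95/100 (slack 5); cooling 132/132 (tight).
By complementary slackness, y = 0 for the non-binding constraint.
From A_Bᵀ y = c: 2·y_catalyst + 3·y_cooling = 28; 3·y_catalyst + 6·y_cooling = 51.
Solving: y_catalyst = 5, y_cooling = 6.
Reduced cost of compound C: c₃ − yᵀa₃ = 13 − (5·2 + 6·1) = 13 − 16 = -3.

-3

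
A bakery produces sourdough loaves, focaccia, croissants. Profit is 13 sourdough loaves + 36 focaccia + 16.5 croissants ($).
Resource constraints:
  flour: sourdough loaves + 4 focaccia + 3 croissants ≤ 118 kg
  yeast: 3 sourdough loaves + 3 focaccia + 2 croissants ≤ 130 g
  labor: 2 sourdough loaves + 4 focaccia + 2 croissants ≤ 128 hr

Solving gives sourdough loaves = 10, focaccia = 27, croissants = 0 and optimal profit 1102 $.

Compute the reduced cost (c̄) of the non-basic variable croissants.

At the optimum: flour uses 118 of 118 (binding); yeast uses 111 of 130 (slack = 19); labor uses 128 of 128 (binding).
Since yeast is not tight, its dual is 0.
The binding rows give the dual system: 1·y_flour + 2·y_labor = 13 and 4·y_flour + 4·y_labor = 36.
Solving: y_flour = 5, y_labor = 4.
Reduced cost of croissants: c₃ − yᵀa₃ = 16.5 − (5·3 + 4·2) = 16.5 − 23 = -6.5.

-6.5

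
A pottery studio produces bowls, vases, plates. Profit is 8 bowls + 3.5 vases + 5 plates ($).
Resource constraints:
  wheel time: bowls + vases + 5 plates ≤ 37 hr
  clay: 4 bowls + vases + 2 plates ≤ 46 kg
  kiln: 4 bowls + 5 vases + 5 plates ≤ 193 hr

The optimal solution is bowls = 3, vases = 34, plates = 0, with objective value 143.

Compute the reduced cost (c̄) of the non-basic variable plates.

-8

At the optimum: wheel time uses 37 of 37 (binding); clay uses 46 of 46 (binding); kiln uses 182 of 193 (slack = 11).
Since kiln is not tight, its dual is 0.
The binding rows give the dual system: 1·y_wheel time + 4·y_clay = 8 and 1·y_wheel time + 1·y_clay = 3.5.
→ y_wheel time = 2 and y_clay = 1.5.
Reduced cost of plates: c₃ − yᵀa₃ = 5 − (2·5 + 1.5·2) = 5 − 13 = -8.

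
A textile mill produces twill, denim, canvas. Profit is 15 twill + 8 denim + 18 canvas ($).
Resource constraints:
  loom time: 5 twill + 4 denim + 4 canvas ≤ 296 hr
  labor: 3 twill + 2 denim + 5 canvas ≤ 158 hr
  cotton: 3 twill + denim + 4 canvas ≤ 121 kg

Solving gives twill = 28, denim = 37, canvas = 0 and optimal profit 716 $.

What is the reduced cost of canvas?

At the optimum: loom time uses 288 of 296 (slack = 8); labor uses 158 of 158 (binding); cotton uses 121 of 121 (binding).
By complementary slackness, y = 0 for the non-binding constraint.
The binding rows give the dual system: 3·y_labor + 3·y_cotton = 15 and 2·y_labor + 1·y_cotton = 8.
→ y_labor = 3 and y_cotton = 2.
Reduced cost of canvas: c₃ − yᵀa₃ = 18 − (3·5 + 2·4) = 18 − 23 = -5.

-5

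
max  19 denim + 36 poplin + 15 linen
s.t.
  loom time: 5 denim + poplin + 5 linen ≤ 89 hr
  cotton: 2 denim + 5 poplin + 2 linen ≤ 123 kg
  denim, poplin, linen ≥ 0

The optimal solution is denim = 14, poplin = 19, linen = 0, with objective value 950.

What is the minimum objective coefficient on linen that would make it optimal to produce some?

19

At the optimum: loom time uses 89 of 89 (binding); cotton uses 123 of 123 (binding).
Dual feasibility on the basic columns requires 5·y_loom time + 2·y_cotton = 19, 1·y_loom time + 5·y_cotton = 36.
→ y_loom time = 1 and y_cotton = 7.
linen enters the basis when its profit ≥ yᵀa₃ = 1·5 + 7·2 = 19.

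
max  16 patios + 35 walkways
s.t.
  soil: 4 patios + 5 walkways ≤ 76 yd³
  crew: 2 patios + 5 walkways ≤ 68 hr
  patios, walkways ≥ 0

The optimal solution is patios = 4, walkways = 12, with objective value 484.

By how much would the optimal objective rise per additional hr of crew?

Both soil and crew are binding at x*.
From A_Bᵀ y = c: 4·y_soil + 2·y_crew = 16; 5·y_soil + 5·y_crew = 35.
→ y_soil = 1 and y_crew = 6.
Shadow price of crew = 6.

6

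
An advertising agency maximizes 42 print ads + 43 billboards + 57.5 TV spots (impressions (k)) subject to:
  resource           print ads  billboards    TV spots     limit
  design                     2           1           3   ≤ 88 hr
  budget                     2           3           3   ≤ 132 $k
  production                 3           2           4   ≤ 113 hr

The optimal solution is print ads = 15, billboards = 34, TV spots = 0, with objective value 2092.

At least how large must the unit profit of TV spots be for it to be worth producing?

Check each constraint at x*: design 64/88 (slack 24); budget 132/132 (tight); production 113/113 (tight).
Since design is not tight, its dual is 0.
Dual feasibility on the basic columns requires 2·y_budget + 3·y_production = 42, 3·y_budget + 2·y_production = 43.
Solving: y_budget = 9, y_production = 8.
TV spots enters the basis when its profit ≥ yᵀa₃ = 9·3 + 8·4 = 59.

59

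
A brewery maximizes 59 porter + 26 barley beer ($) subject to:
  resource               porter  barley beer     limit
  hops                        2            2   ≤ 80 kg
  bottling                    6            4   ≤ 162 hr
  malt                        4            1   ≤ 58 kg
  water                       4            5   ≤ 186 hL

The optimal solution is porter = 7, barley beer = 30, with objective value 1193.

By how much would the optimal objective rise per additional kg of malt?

8

At the optimum: hops uses 74 of 80 (slack = 6); bottling uses 162 of 162 (binding); malt uses 58 of 58 (binding); water uses 178 of 186 (slack = 8).
Slack constraints have shadow price 0 (complementary slackness).
The binding rows give the dual system: 6·y_bottling + 4·y_malt = 59 and 4·y_bottling + 1·y_malt = 26.
Solving: y_bottling = 4.5, y_malt = 8.
Shadow price of malt = 8.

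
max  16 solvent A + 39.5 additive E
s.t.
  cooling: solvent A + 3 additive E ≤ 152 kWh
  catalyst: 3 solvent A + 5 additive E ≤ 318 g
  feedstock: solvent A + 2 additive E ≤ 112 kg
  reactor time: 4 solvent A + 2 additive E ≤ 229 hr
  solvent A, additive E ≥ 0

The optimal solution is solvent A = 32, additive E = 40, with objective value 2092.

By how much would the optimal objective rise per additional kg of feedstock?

Binding: cooling and feedstock. Non-binding: catalyst (22 unused), reactor time (21 unused).
By complementary slackness, y = 0 for the non-binding constraints.
Dual feasibility on the basic columns requires 1·y_cooling + 1·y_feedstock = 16, 3·y_cooling + 2·y_feedstock = 39.5.
This yields shadow prices y_cooling = 7.5, y_feedstock = 8.5.
Shadow price of feedstock = 8.5.

8.5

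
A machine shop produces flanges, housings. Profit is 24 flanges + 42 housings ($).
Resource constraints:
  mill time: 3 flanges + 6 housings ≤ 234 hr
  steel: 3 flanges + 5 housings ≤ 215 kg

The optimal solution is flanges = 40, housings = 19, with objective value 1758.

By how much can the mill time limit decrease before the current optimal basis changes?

Binding constraints: mill time, steel. The basis is B = [[3,6],[3,5]] with det -3.
Per unit decrease in mill time, x* moves by d = (1.6667, -1).
The basis stays optimal until housings reaches 0; allowable decrease = 19 hr.

19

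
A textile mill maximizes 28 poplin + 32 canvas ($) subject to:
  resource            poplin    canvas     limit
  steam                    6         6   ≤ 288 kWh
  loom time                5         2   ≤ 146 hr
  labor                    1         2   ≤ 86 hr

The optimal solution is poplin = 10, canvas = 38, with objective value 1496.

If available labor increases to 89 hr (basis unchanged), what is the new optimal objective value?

At the optimum: steam uses 288 of 288 (binding); loom time uses 126 of 146 (slack = 20); labor uses 86 of 86 (binding).
Since loom time is not tight, its dual is 0.
Dual feasibility on the basic columns requires 6·y_steam + 1·y_labor = 28, 6·y_steam + 2·y_labor = 32.
This yields shadow prices y_steam = 4, y_labor = 4.
Δz = y_labor·Δb = 4 × (3) = 12, so new z* = 1496 + 12 = 1508.

1508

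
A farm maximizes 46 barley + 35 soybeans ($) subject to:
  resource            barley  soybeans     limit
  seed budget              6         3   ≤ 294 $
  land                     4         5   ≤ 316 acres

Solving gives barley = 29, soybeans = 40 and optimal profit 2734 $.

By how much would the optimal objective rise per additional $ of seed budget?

At the optimum: seed budget uses 294 of 294 (binding); land uses 316 of 316 (binding).
Dual feasibility on the basic columns requires 6·y_seed budget + 4·y_land = 46, 3·y_seed budget + 5·y_land = 35.
→ y_seed budget = 5 and y_land = 4.
Shadow price of seed budget = 5.

5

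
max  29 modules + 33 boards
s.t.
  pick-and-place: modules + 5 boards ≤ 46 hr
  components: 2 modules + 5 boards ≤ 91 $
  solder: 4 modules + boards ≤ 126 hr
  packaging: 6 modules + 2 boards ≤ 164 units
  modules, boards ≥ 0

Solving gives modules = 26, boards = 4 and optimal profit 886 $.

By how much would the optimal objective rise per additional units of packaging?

Check each constraint at x*: pick-and-place 46/46 (tight); components 72/91 (slack 19); solder 108/126 (slack 18); packaging 164/164 (tight).
By complementary slackness, y = 0 for the non-binding constraints.
Dual feasibility on the basic columns requires 1·y_pick-and-place + 6·y_packaging = 29, 5·y_pick-and-place + 2·y_packaging = 33.
→ y_pick-and-place = 5 and y_packaging = 4.
Shadow price of packaging = 4.

4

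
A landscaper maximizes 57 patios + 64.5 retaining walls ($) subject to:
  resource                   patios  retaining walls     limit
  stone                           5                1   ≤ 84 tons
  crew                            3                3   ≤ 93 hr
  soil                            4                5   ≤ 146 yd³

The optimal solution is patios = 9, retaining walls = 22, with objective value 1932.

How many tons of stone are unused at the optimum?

17

stone used = 5·9 + 1·22 = 67; slack = 84 − 67 = 17.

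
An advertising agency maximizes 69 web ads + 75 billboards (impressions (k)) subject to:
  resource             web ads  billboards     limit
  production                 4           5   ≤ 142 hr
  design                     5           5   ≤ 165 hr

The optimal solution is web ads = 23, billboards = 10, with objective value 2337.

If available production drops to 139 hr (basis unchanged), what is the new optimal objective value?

2319

Both production and design are binding at x*.
The binding rows give the dual system: 4·y_production + 5·y_design = 69 and 5·y_production + 5·y_design = 75.
Solving: y_production = 6, y_design = 9.
Δz = y_production·Δb = 6 × (-3) = -18, so new z* = 2337 − 18 = 2319.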